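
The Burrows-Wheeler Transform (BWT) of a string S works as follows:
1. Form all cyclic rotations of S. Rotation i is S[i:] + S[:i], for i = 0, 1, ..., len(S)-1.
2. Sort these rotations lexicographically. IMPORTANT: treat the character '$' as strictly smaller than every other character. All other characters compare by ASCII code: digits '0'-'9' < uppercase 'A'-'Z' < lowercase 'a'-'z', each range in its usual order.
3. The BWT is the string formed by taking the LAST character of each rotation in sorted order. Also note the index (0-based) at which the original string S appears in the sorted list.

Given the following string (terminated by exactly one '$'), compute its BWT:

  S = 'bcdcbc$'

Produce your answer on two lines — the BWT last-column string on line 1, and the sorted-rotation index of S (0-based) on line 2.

Answer: cc$bdbc
2

Derivation:
All 7 rotations (rotation i = S[i:]+S[:i]):
  rot[0] = bcdcbc$
  rot[1] = cdcbc$b
  rot[2] = dcbc$bc
  rot[3] = cbc$bcd
  rot[4] = bc$bcdc
  rot[5] = c$bcdcb
  rot[6] = $bcdcbc
Sorted (with $ < everything):
  sorted[0] = $bcdcbc  (last char: 'c')
  sorted[1] = bc$bcdc  (last char: 'c')
  sorted[2] = bcdcbc$  (last char: '$')
  sorted[3] = c$bcdcb  (last char: 'b')
  sorted[4] = cbc$bcd  (last char: 'd')
  sorted[5] = cdcbc$b  (last char: 'b')
  sorted[6] = dcbc$bc  (last char: 'c')
Last column: cc$bdbc
Original string S is at sorted index 2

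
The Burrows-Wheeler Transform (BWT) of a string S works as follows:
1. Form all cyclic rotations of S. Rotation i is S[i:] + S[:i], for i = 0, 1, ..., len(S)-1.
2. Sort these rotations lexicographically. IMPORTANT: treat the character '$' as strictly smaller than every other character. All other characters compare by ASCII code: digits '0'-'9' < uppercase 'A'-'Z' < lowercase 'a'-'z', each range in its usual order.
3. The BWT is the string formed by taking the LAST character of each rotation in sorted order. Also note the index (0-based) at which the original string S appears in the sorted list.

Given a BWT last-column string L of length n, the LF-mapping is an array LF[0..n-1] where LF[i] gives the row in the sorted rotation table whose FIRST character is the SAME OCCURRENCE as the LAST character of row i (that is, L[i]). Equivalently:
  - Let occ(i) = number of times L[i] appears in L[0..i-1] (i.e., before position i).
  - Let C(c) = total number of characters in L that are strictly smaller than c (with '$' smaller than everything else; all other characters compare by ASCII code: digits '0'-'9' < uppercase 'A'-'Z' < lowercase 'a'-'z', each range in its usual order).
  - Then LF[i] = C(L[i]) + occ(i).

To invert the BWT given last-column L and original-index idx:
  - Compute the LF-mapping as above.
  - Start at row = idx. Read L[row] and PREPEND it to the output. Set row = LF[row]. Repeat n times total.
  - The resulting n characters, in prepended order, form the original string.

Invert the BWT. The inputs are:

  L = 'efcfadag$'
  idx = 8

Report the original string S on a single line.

LF mapping: 5 6 3 7 1 4 2 8 0
Walk LF starting at row 8, prepending L[row]:
  step 1: row=8, L[8]='$', prepend. Next row=LF[8]=0
  step 2: row=0, L[0]='e', prepend. Next row=LF[0]=5
  step 3: row=5, L[5]='d', prepend. Next row=LF[5]=4
  step 4: row=4, L[4]='a', prepend. Next row=LF[4]=1
  step 5: row=1, L[1]='f', prepend. Next row=LF[1]=6
  step 6: row=6, L[6]='a', prepend. Next row=LF[6]=2
  step 7: row=2, L[2]='c', prepend. Next row=LF[2]=3
  step 8: row=3, L[3]='f', prepend. Next row=LF[3]=7
  step 9: row=7, L[7]='g', prepend. Next row=LF[7]=8
Reversed output: gfcafade$

Answer: gfcafade$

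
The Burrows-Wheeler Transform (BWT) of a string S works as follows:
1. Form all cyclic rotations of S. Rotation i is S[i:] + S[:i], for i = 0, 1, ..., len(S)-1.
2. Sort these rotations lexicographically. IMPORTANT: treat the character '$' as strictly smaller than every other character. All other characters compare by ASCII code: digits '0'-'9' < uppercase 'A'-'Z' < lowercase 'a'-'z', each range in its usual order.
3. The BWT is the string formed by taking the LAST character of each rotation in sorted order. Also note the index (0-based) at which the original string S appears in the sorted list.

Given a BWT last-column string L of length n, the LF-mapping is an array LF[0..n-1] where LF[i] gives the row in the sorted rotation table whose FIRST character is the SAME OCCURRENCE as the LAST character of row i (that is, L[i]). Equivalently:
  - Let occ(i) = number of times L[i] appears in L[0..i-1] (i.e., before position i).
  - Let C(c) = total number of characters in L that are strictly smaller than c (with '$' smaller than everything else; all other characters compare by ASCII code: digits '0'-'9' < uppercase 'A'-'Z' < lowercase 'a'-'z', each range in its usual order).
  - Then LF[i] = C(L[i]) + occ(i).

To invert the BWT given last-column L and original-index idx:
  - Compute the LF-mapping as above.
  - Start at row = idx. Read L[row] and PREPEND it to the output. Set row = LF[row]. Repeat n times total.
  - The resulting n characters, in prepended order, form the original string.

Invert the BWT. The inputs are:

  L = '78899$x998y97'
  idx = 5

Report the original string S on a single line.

Answer: 899987y9x987$

Derivation:
LF mapping: 1 3 4 6 7 0 11 8 9 5 12 10 2
Walk LF starting at row 5, prepending L[row]:
  step 1: row=5, L[5]='$', prepend. Next row=LF[5]=0
  step 2: row=0, L[0]='7', prepend. Next row=LF[0]=1
  step 3: row=1, L[1]='8', prepend. Next row=LF[1]=3
  step 4: row=3, L[3]='9', prepend. Next row=LF[3]=6
  step 5: row=6, L[6]='x', prepend. Next row=LF[6]=11
  step 6: row=11, L[11]='9', prepend. Next row=LF[11]=10
  step 7: row=10, L[10]='y', prepend. Next row=LF[10]=12
  step 8: row=12, L[12]='7', prepend. Next row=LF[12]=2
  step 9: row=2, L[2]='8', prepend. Next row=LF[2]=4
  step 10: row=4, L[4]='9', prepend. Next row=LF[4]=7
  step 11: row=7, L[7]='9', prepend. Next row=LF[7]=8
  step 12: row=8, L[8]='9', prepend. Next row=LF[8]=9
  step 13: row=9, L[9]='8', prepend. Next row=LF[9]=5
Reversed output: 899987y9x987$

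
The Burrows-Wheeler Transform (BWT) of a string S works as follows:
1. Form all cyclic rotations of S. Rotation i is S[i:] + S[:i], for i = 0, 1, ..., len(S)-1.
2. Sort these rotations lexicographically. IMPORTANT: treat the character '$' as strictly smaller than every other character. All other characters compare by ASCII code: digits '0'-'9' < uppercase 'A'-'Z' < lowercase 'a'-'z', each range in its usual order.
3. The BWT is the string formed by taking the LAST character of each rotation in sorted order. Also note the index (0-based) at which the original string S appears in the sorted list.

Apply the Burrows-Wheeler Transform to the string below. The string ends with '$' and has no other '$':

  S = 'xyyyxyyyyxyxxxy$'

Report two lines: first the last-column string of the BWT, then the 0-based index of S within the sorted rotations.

Answer: yyxxy$yxxyyyyyxx
5

Derivation:
All 16 rotations (rotation i = S[i:]+S[:i]):
  rot[0] = xyyyxyyyyxyxxxy$
  rot[1] = yyyxyyyyxyxxxy$x
  rot[2] = yyxyyyyxyxxxy$xy
  rot[3] = yxyyyyxyxxxy$xyy
  rot[4] = xyyyyxyxxxy$xyyy
  rot[5] = yyyyxyxxxy$xyyyx
  rot[6] = yyyxyxxxy$xyyyxy
  rot[7] = yyxyxxxy$xyyyxyy
  rot[8] = yxyxxxy$xyyyxyyy
  rot[9] = xyxxxy$xyyyxyyyy
  rot[10] = yxxxy$xyyyxyyyyx
  rot[11] = xxxy$xyyyxyyyyxy
  rot[12] = xxy$xyyyxyyyyxyx
  rot[13] = xy$xyyyxyyyyxyxx
  rot[14] = y$xyyyxyyyyxyxxx
  rot[15] = $xyyyxyyyyxyxxxy
Sorted (with $ < everything):
  sorted[0] = $xyyyxyyyyxyxxxy  (last char: 'y')
  sorted[1] = xxxy$xyyyxyyyyxy  (last char: 'y')
  sorted[2] = xxy$xyyyxyyyyxyx  (last char: 'x')
  sorted[3] = xy$xyyyxyyyyxyxx  (last char: 'x')
  sorted[4] = xyxxxy$xyyyxyyyy  (last char: 'y')
  sorted[5] = xyyyxyyyyxyxxxy$  (last char: '$')
  sorted[6] = xyyyyxyxxxy$xyyy  (last char: 'y')
  sorted[7] = y$xyyyxyyyyxyxxx  (last char: 'x')
  sorted[8] = yxxxy$xyyyxyyyyx  (last char: 'x')
  sorted[9] = yxyxxxy$xyyyxyyy  (last char: 'y')
  sorted[10] = yxyyyyxyxxxy$xyy  (last char: 'y')
  sorted[11] = yyxyxxxy$xyyyxyy  (last char: 'y')
  sorted[12] = yyxyyyyxyxxxy$xy  (last char: 'y')
  sorted[13] = yyyxyxxxy$xyyyxy  (last char: 'y')
  sorted[14] = yyyxyyyyxyxxxy$x  (last char: 'x')
  sorted[15] = yyyyxyxxxy$xyyyx  (last char: 'x')
Last column: yyxxy$yxxyyyyyxx
Original string S is at sorted index 5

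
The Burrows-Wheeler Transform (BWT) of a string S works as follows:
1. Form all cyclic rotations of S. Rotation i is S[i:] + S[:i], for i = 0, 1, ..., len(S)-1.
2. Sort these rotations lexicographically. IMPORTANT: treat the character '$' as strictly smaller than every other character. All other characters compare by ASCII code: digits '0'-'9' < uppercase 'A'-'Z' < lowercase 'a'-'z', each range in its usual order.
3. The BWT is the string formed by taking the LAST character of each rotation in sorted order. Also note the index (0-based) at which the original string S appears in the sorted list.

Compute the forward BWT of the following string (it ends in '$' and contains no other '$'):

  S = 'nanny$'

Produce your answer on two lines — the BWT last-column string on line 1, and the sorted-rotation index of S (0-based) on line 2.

All 6 rotations (rotation i = S[i:]+S[:i]):
  rot[0] = nanny$
  rot[1] = anny$n
  rot[2] = nny$na
  rot[3] = ny$nan
  rot[4] = y$nann
  rot[5] = $nanny
Sorted (with $ < everything):
  sorted[0] = $nanny  (last char: 'y')
  sorted[1] = anny$n  (last char: 'n')
  sorted[2] = nanny$  (last char: '$')
  sorted[3] = nny$na  (last char: 'a')
  sorted[4] = ny$nan  (last char: 'n')
  sorted[5] = y$nann  (last char: 'n')
Last column: yn$ann
Original string S is at sorted index 2

Answer: yn$ann
2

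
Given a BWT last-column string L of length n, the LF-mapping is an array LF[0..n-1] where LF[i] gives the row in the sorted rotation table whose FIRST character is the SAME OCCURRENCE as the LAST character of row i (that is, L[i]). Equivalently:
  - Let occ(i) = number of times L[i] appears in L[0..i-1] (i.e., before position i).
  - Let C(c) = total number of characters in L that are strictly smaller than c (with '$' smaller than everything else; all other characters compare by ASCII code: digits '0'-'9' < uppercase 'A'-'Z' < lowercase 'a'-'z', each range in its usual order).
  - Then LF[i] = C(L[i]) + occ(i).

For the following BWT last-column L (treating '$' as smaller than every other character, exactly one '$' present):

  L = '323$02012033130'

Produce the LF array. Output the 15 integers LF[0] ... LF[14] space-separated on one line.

Char counts: '$':1, '0':4, '1':2, '2':3, '3':5
C (first-col start): C('$')=0, C('0')=1, C('1')=5, C('2')=7, C('3')=10
L[0]='3': occ=0, LF[0]=C('3')+0=10+0=10
L[1]='2': occ=0, LF[1]=C('2')+0=7+0=7
L[2]='3': occ=1, LF[2]=C('3')+1=10+1=11
L[3]='$': occ=0, LF[3]=C('$')+0=0+0=0
L[4]='0': occ=0, LF[4]=C('0')+0=1+0=1
L[5]='2': occ=1, LF[5]=C('2')+1=7+1=8
L[6]='0': occ=1, LF[6]=C('0')+1=1+1=2
L[7]='1': occ=0, LF[7]=C('1')+0=5+0=5
L[8]='2': occ=2, LF[8]=C('2')+2=7+2=9
L[9]='0': occ=2, LF[9]=C('0')+2=1+2=3
L[10]='3': occ=2, LF[10]=C('3')+2=10+2=12
L[11]='3': occ=3, LF[11]=C('3')+3=10+3=13
L[12]='1': occ=1, LF[12]=C('1')+1=5+1=6
L[13]='3': occ=4, LF[13]=C('3')+4=10+4=14
L[14]='0': occ=3, LF[14]=C('0')+3=1+3=4

Answer: 10 7 11 0 1 8 2 5 9 3 12 13 6 14 4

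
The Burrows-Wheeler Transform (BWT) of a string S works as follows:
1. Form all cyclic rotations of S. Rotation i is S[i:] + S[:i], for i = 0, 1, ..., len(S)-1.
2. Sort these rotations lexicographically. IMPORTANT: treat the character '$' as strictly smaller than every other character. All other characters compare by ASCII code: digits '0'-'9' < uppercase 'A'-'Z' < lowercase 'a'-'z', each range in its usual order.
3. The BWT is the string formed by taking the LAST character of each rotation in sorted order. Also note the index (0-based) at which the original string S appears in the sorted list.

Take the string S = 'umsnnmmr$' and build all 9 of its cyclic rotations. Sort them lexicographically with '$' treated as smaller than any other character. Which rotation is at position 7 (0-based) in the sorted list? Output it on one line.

Answer: snnmmr$um

Derivation:
All 9 rotations (rotation i = S[i:]+S[:i]):
  rot[0] = umsnnmmr$
  rot[1] = msnnmmr$u
  rot[2] = snnmmr$um
  rot[3] = nnmmr$ums
  rot[4] = nmmr$umsn
  rot[5] = mmr$umsnn
  rot[6] = mr$umsnnm
  rot[7] = r$umsnnmm
  rot[8] = $umsnnmmr
Sorted (with $ < everything):
  sorted[0] = $umsnnmmr
  sorted[1] = mmr$umsnn
  sorted[2] = mr$umsnnm
  sorted[3] = msnnmmr$u
  sorted[4] = nmmr$umsn
  sorted[5] = nnmmr$ums
  sorted[6] = r$umsnnmm
  sorted[7] = snnmmr$um
  sorted[8] = umsnnmmr$
sorted[7] = snnmmr$um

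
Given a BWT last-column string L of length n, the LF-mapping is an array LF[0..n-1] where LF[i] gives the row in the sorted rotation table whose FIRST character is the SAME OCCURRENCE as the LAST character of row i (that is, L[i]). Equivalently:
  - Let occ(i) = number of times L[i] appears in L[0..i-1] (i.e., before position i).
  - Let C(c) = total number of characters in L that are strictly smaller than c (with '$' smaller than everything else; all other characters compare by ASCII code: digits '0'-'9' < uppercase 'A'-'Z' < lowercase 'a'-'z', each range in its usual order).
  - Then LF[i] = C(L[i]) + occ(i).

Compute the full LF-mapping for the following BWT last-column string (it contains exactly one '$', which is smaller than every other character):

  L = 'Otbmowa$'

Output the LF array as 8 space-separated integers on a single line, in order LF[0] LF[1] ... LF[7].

Char counts: '$':1, 'O':1, 'a':1, 'b':1, 'm':1, 'o':1, 't':1, 'w':1
C (first-col start): C('$')=0, C('O')=1, C('a')=2, C('b')=3, C('m')=4, C('o')=5, C('t')=6, C('w')=7
L[0]='O': occ=0, LF[0]=C('O')+0=1+0=1
L[1]='t': occ=0, LF[1]=C('t')+0=6+0=6
L[2]='b': occ=0, LF[2]=C('b')+0=3+0=3
L[3]='m': occ=0, LF[3]=C('m')+0=4+0=4
L[4]='o': occ=0, LF[4]=C('o')+0=5+0=5
L[5]='w': occ=0, LF[5]=C('w')+0=7+0=7
L[6]='a': occ=0, LF[6]=C('a')+0=2+0=2
L[7]='$': occ=0, LF[7]=C('$')+0=0+0=0

Answer: 1 6 3 4 5 7 2 0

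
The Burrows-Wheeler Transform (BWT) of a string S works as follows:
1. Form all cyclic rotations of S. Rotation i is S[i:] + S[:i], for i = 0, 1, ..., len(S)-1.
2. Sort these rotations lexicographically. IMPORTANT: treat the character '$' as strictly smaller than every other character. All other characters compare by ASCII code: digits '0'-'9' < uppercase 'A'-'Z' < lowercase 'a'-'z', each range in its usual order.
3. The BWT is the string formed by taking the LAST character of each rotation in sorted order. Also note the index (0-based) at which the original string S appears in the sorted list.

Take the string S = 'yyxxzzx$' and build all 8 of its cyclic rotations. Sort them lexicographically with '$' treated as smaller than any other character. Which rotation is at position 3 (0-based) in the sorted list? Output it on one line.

Answer: xzzx$yyx

Derivation:
All 8 rotations (rotation i = S[i:]+S[:i]):
  rot[0] = yyxxzzx$
  rot[1] = yxxzzx$y
  rot[2] = xxzzx$yy
  rot[3] = xzzx$yyx
  rot[4] = zzx$yyxx
  rot[5] = zx$yyxxz
  rot[6] = x$yyxxzz
  rot[7] = $yyxxzzx
Sorted (with $ < everything):
  sorted[0] = $yyxxzzx
  sorted[1] = x$yyxxzz
  sorted[2] = xxzzx$yy
  sorted[3] = xzzx$yyx
  sorted[4] = yxxzzx$y
  sorted[5] = yyxxzzx$
  sorted[6] = zx$yyxxz
  sorted[7] = zzx$yyxx
sorted[3] = xzzx$yyx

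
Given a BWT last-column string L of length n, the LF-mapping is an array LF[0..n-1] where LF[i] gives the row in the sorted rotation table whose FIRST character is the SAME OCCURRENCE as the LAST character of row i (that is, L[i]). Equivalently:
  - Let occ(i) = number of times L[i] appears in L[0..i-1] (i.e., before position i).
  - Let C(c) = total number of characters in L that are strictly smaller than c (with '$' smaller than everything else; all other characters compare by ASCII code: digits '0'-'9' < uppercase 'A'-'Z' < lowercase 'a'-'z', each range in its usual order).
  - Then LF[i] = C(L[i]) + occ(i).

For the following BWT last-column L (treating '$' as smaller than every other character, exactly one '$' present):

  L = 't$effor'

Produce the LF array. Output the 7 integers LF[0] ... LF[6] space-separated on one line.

Answer: 6 0 1 2 3 4 5

Derivation:
Char counts: '$':1, 'e':1, 'f':2, 'o':1, 'r':1, 't':1
C (first-col start): C('$')=0, C('e')=1, C('f')=2, C('o')=4, C('r')=5, C('t')=6
L[0]='t': occ=0, LF[0]=C('t')+0=6+0=6
L[1]='$': occ=0, LF[1]=C('$')+0=0+0=0
L[2]='e': occ=0, LF[2]=C('e')+0=1+0=1
L[3]='f': occ=0, LF[3]=C('f')+0=2+0=2
L[4]='f': occ=1, LF[4]=C('f')+1=2+1=3
L[5]='o': occ=0, LF[5]=C('o')+0=4+0=4
L[6]='r': occ=0, LF[6]=C('r')+0=5+0=5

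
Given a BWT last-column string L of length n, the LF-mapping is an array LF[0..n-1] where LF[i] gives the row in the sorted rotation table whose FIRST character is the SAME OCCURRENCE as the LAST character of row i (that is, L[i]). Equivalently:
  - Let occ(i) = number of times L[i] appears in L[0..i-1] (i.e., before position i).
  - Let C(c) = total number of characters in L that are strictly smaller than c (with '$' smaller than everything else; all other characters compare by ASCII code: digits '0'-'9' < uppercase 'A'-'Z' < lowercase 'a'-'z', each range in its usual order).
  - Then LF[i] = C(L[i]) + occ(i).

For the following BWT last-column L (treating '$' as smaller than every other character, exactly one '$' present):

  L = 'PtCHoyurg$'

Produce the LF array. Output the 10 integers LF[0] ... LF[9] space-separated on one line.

Char counts: '$':1, 'C':1, 'H':1, 'P':1, 'g':1, 'o':1, 'r':1, 't':1, 'u':1, 'y':1
C (first-col start): C('$')=0, C('C')=1, C('H')=2, C('P')=3, C('g')=4, C('o')=5, C('r')=6, C('t')=7, C('u')=8, C('y')=9
L[0]='P': occ=0, LF[0]=C('P')+0=3+0=3
L[1]='t': occ=0, LF[1]=C('t')+0=7+0=7
L[2]='C': occ=0, LF[2]=C('C')+0=1+0=1
L[3]='H': occ=0, LF[3]=C('H')+0=2+0=2
L[4]='o': occ=0, LF[4]=C('o')+0=5+0=5
L[5]='y': occ=0, LF[5]=C('y')+0=9+0=9
L[6]='u': occ=0, LF[6]=C('u')+0=8+0=8
L[7]='r': occ=0, LF[7]=C('r')+0=6+0=6
L[8]='g': occ=0, LF[8]=C('g')+0=4+0=4
L[9]='$': occ=0, LF[9]=C('$')+0=0+0=0

Answer: 3 7 1 2 5 9 8 6 4 0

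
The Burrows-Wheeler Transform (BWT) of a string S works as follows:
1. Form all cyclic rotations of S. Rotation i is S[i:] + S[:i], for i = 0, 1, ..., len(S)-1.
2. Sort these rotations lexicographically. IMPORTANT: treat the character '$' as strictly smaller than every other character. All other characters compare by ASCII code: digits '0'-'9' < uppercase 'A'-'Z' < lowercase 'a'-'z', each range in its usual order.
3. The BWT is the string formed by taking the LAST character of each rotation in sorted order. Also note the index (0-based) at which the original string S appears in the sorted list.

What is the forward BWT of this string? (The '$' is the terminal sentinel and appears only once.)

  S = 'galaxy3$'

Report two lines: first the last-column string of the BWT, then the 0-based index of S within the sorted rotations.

All 8 rotations (rotation i = S[i:]+S[:i]):
  rot[0] = galaxy3$
  rot[1] = alaxy3$g
  rot[2] = laxy3$ga
  rot[3] = axy3$gal
  rot[4] = xy3$gala
  rot[5] = y3$galax
  rot[6] = 3$galaxy
  rot[7] = $galaxy3
Sorted (with $ < everything):
  sorted[0] = $galaxy3  (last char: '3')
  sorted[1] = 3$galaxy  (last char: 'y')
  sorted[2] = alaxy3$g  (last char: 'g')
  sorted[3] = axy3$gal  (last char: 'l')
  sorted[4] = galaxy3$  (last char: '$')
  sorted[5] = laxy3$ga  (last char: 'a')
  sorted[6] = xy3$gala  (last char: 'a')
  sorted[7] = y3$galax  (last char: 'x')
Last column: 3ygl$aax
Original string S is at sorted index 4

Answer: 3ygl$aax
4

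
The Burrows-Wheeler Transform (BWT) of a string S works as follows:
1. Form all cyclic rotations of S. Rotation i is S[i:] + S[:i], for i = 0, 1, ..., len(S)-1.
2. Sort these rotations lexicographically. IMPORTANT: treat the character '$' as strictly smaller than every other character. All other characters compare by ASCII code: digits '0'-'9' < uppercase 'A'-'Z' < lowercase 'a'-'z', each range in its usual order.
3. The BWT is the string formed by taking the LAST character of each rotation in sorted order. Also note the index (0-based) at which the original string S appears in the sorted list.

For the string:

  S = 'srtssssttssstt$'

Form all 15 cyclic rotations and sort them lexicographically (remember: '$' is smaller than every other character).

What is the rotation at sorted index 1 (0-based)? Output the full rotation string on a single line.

Answer: rtssssttssstt$s

Derivation:
All 15 rotations (rotation i = S[i:]+S[:i]):
  rot[0] = srtssssttssstt$
  rot[1] = rtssssttssstt$s
  rot[2] = tssssttssstt$sr
  rot[3] = ssssttssstt$srt
  rot[4] = sssttssstt$srts
  rot[5] = ssttssstt$srtss
  rot[6] = sttssstt$srtsss
  rot[7] = ttssstt$srtssss
  rot[8] = tssstt$srtsssst
  rot[9] = ssstt$srtsssstt
  rot[10] = sstt$srtsssstts
  rot[11] = stt$srtssssttss
  rot[12] = tt$srtssssttsss
  rot[13] = t$srtssssttssst
  rot[14] = $srtssssttssstt
Sorted (with $ < everything):
  sorted[0] = $srtssssttssstt
  sorted[1] = rtssssttssstt$s
  sorted[2] = srtssssttssstt$
  sorted[3] = ssssttssstt$srt
  sorted[4] = ssstt$srtsssstt
  sorted[5] = sssttssstt$srts
  sorted[6] = sstt$srtsssstts
  sorted[7] = ssttssstt$srtss
  sorted[8] = stt$srtssssttss
  sorted[9] = sttssstt$srtsss
  sorted[10] = t$srtssssttssst
  sorted[11] = tssssttssstt$sr
  sorted[12] = tssstt$srtsssst
  sorted[13] = tt$srtssssttsss
  sorted[14] = ttssstt$srtssss
sorted[1] = rtssssttssstt$s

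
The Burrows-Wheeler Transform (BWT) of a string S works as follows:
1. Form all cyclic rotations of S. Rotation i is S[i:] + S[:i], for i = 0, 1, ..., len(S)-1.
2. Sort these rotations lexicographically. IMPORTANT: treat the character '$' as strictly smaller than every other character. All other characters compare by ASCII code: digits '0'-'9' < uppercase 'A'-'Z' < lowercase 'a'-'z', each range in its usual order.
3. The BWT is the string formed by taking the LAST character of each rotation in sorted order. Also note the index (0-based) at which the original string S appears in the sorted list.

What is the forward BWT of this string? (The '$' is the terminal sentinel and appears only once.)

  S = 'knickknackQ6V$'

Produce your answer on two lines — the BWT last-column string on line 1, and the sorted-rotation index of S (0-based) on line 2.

Answer: VQk6naincck$kk
11

Derivation:
All 14 rotations (rotation i = S[i:]+S[:i]):
  rot[0] = knickknackQ6V$
  rot[1] = nickknackQ6V$k
  rot[2] = ickknackQ6V$kn
  rot[3] = ckknackQ6V$kni
  rot[4] = kknackQ6V$knic
  rot[5] = knackQ6V$knick
  rot[6] = nackQ6V$knickk
  rot[7] = ackQ6V$knickkn
  rot[8] = ckQ6V$knickkna
  rot[9] = kQ6V$knickknac
  rot[10] = Q6V$knickknack
  rot[11] = 6V$knickknackQ
  rot[12] = V$knickknackQ6
  rot[13] = $knickknackQ6V
Sorted (with $ < everything):
  sorted[0] = $knickknackQ6V  (last char: 'V')
  sorted[1] = 6V$knickknackQ  (last char: 'Q')
  sorted[2] = Q6V$knickknack  (last char: 'k')
  sorted[3] = V$knickknackQ6  (last char: '6')
  sorted[4] = ackQ6V$knickkn  (last char: 'n')
  sorted[5] = ckQ6V$knickkna  (last char: 'a')
  sorted[6] = ckknackQ6V$kni  (last char: 'i')
  sorted[7] = ickknackQ6V$kn  (last char: 'n')
  sorted[8] = kQ6V$knickknac  (last char: 'c')
  sorted[9] = kknackQ6V$knic  (last char: 'c')
  sorted[10] = knackQ6V$knick  (last char: 'k')
  sorted[11] = knickknackQ6V$  (last char: '$')
  sorted[12] = nackQ6V$knickk  (last char: 'k')
  sorted[13] = nickknackQ6V$k  (last char: 'k')
Last column: VQk6naincck$kk
Original string S is at sorted index 11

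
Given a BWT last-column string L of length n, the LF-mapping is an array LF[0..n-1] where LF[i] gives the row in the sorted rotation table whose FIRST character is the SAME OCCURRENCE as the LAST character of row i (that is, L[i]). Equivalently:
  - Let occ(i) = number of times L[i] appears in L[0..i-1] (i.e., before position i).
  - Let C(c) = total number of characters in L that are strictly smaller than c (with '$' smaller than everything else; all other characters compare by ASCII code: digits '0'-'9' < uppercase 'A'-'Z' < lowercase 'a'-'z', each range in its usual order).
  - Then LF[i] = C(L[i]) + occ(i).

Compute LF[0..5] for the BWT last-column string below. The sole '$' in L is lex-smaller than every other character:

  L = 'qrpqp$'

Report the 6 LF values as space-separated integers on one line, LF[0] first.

Answer: 3 5 1 4 2 0

Derivation:
Char counts: '$':1, 'p':2, 'q':2, 'r':1
C (first-col start): C('$')=0, C('p')=1, C('q')=3, C('r')=5
L[0]='q': occ=0, LF[0]=C('q')+0=3+0=3
L[1]='r': occ=0, LF[1]=C('r')+0=5+0=5
L[2]='p': occ=0, LF[2]=C('p')+0=1+0=1
L[3]='q': occ=1, LF[3]=C('q')+1=3+1=4
L[4]='p': occ=1, LF[4]=C('p')+1=1+1=2
L[5]='$': occ=0, LF[5]=C('$')+0=0+0=0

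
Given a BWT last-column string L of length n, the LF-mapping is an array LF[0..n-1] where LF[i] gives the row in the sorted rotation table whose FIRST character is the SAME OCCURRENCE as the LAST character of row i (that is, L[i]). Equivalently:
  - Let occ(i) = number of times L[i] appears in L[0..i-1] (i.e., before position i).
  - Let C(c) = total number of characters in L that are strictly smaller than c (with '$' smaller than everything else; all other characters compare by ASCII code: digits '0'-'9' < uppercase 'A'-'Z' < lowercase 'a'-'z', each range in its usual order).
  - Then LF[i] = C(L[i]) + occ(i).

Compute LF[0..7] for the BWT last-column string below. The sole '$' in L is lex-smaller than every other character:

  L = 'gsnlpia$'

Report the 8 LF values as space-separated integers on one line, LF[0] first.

Answer: 2 7 5 4 6 3 1 0

Derivation:
Char counts: '$':1, 'a':1, 'g':1, 'i':1, 'l':1, 'n':1, 'p':1, 's':1
C (first-col start): C('$')=0, C('a')=1, C('g')=2, C('i')=3, C('l')=4, C('n')=5, C('p')=6, C('s')=7
L[0]='g': occ=0, LF[0]=C('g')+0=2+0=2
L[1]='s': occ=0, LF[1]=C('s')+0=7+0=7
L[2]='n': occ=0, LF[2]=C('n')+0=5+0=5
L[3]='l': occ=0, LF[3]=C('l')+0=4+0=4
L[4]='p': occ=0, LF[4]=C('p')+0=6+0=6
L[5]='i': occ=0, LF[5]=C('i')+0=3+0=3
L[6]='a': occ=0, LF[6]=C('a')+0=1+0=1
L[7]='$': occ=0, LF[7]=C('$')+0=0+0=0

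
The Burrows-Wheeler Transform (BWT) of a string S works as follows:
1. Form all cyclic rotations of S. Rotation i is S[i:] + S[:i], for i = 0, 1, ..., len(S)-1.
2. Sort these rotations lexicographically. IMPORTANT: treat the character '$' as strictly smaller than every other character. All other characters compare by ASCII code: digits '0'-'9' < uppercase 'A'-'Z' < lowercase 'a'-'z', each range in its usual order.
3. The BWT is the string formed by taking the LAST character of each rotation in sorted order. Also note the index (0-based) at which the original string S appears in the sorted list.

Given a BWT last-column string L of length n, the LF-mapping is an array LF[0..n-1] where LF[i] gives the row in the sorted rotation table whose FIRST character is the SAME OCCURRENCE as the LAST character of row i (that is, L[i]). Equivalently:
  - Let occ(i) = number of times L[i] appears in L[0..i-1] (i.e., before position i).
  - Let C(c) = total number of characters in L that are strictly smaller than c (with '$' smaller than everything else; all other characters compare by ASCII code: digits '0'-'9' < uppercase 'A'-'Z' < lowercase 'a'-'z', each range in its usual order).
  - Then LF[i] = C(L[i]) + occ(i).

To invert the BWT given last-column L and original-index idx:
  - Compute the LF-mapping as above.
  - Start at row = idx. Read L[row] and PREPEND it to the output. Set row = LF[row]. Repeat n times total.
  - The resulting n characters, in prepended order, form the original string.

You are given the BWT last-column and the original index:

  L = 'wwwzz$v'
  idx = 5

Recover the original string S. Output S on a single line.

LF mapping: 2 3 4 5 6 0 1
Walk LF starting at row 5, prepending L[row]:
  step 1: row=5, L[5]='$', prepend. Next row=LF[5]=0
  step 2: row=0, L[0]='w', prepend. Next row=LF[0]=2
  step 3: row=2, L[2]='w', prepend. Next row=LF[2]=4
  step 4: row=4, L[4]='z', prepend. Next row=LF[4]=6
  step 5: row=6, L[6]='v', prepend. Next row=LF[6]=1
  step 6: row=1, L[1]='w', prepend. Next row=LF[1]=3
  step 7: row=3, L[3]='z', prepend. Next row=LF[3]=5
Reversed output: zwvzww$

Answer: zwvzww$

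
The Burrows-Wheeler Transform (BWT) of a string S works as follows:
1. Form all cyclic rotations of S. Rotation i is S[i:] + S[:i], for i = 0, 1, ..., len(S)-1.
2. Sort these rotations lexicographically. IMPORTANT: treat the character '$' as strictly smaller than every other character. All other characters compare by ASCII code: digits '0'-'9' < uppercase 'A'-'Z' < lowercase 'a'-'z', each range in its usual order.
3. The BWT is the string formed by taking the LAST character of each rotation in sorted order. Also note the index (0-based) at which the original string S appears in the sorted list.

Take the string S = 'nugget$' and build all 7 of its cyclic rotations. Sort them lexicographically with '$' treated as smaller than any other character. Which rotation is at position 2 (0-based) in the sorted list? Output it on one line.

Answer: get$nug

Derivation:
All 7 rotations (rotation i = S[i:]+S[:i]):
  rot[0] = nugget$
  rot[1] = ugget$n
  rot[2] = gget$nu
  rot[3] = get$nug
  rot[4] = et$nugg
  rot[5] = t$nugge
  rot[6] = $nugget
Sorted (with $ < everything):
  sorted[0] = $nugget
  sorted[1] = et$nugg
  sorted[2] = get$nug
  sorted[3] = gget$nu
  sorted[4] = nugget$
  sorted[5] = t$nugge
  sorted[6] = ugget$n
sorted[2] = get$nug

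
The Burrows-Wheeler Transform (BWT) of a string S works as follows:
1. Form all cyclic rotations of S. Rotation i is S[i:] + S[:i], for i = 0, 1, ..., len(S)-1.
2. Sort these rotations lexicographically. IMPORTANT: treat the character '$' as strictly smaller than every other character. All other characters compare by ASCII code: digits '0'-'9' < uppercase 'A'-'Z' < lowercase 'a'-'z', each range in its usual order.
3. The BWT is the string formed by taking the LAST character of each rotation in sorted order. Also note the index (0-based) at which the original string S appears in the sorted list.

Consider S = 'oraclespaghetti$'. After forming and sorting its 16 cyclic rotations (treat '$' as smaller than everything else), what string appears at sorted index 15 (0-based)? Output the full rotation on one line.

Answer: tti$oraclespaghe

Derivation:
All 16 rotations (rotation i = S[i:]+S[:i]):
  rot[0] = oraclespaghetti$
  rot[1] = raclespaghetti$o
  rot[2] = aclespaghetti$or
  rot[3] = clespaghetti$ora
  rot[4] = lespaghetti$orac
  rot[5] = espaghetti$oracl
  rot[6] = spaghetti$oracle
  rot[7] = paghetti$oracles
  rot[8] = aghetti$oraclesp
  rot[9] = ghetti$oraclespa
  rot[10] = hetti$oraclespag
  rot[11] = etti$oraclespagh
  rot[12] = tti$oraclespaghe
  rot[13] = ti$oraclespaghet
  rot[14] = i$oraclespaghett
  rot[15] = $oraclespaghetti
Sorted (with $ < everything):
  sorted[0] = $oraclespaghetti
  sorted[1] = aclespaghetti$or
  sorted[2] = aghetti$oraclesp
  sorted[3] = clespaghetti$ora
  sorted[4] = espaghetti$oracl
  sorted[5] = etti$oraclespagh
  sorted[6] = ghetti$oraclespa
  sorted[7] = hetti$oraclespag
  sorted[8] = i$oraclespaghett
  sorted[9] = lespaghetti$orac
  sorted[10] = oraclespaghetti$
  sorted[11] = paghetti$oracles
  sorted[12] = raclespaghetti$o
  sorted[13] = spaghetti$oracle
  sorted[14] = ti$oraclespaghet
  sorted[15] = tti$oraclespaghe
sorted[15] = tti$oraclespaghe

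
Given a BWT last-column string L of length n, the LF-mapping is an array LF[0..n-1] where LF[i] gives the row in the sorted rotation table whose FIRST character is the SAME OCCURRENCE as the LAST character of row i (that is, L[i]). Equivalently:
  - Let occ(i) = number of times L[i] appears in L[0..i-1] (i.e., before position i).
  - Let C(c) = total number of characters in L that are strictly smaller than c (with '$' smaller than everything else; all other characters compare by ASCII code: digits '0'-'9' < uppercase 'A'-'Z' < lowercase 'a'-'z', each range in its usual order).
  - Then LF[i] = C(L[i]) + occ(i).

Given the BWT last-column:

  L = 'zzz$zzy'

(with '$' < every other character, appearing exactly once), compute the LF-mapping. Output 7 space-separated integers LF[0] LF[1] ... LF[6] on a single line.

Answer: 2 3 4 0 5 6 1

Derivation:
Char counts: '$':1, 'y':1, 'z':5
C (first-col start): C('$')=0, C('y')=1, C('z')=2
L[0]='z': occ=0, LF[0]=C('z')+0=2+0=2
L[1]='z': occ=1, LF[1]=C('z')+1=2+1=3
L[2]='z': occ=2, LF[2]=C('z')+2=2+2=4
L[3]='$': occ=0, LF[3]=C('$')+0=0+0=0
L[4]='z': occ=3, LF[4]=C('z')+3=2+3=5
L[5]='z': occ=4, LF[5]=C('z')+4=2+4=6
L[6]='y': occ=0, LF[6]=C('y')+0=1+0=1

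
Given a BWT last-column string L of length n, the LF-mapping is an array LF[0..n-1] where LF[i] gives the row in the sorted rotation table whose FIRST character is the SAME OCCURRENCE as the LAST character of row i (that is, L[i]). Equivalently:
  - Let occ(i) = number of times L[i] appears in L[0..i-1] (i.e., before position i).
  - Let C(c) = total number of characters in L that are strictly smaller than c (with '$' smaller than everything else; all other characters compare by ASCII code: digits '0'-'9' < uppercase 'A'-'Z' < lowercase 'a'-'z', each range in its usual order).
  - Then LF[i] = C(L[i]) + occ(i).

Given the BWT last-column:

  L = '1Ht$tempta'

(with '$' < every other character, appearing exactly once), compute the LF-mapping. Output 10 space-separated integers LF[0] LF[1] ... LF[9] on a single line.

Char counts: '$':1, '1':1, 'H':1, 'a':1, 'e':1, 'm':1, 'p':1, 't':3
C (first-col start): C('$')=0, C('1')=1, C('H')=2, C('a')=3, C('e')=4, C('m')=5, C('p')=6, C('t')=7
L[0]='1': occ=0, LF[0]=C('1')+0=1+0=1
L[1]='H': occ=0, LF[1]=C('H')+0=2+0=2
L[2]='t': occ=0, LF[2]=C('t')+0=7+0=7
L[3]='$': occ=0, LF[3]=C('$')+0=0+0=0
L[4]='t': occ=1, LF[4]=C('t')+1=7+1=8
L[5]='e': occ=0, LF[5]=C('e')+0=4+0=4
L[6]='m': occ=0, LF[6]=C('m')+0=5+0=5
L[7]='p': occ=0, LF[7]=C('p')+0=6+0=6
L[8]='t': occ=2, LF[8]=C('t')+2=7+2=9
L[9]='a': occ=0, LF[9]=C('a')+0=3+0=3

Answer: 1 2 7 0 8 4 5 6 9 3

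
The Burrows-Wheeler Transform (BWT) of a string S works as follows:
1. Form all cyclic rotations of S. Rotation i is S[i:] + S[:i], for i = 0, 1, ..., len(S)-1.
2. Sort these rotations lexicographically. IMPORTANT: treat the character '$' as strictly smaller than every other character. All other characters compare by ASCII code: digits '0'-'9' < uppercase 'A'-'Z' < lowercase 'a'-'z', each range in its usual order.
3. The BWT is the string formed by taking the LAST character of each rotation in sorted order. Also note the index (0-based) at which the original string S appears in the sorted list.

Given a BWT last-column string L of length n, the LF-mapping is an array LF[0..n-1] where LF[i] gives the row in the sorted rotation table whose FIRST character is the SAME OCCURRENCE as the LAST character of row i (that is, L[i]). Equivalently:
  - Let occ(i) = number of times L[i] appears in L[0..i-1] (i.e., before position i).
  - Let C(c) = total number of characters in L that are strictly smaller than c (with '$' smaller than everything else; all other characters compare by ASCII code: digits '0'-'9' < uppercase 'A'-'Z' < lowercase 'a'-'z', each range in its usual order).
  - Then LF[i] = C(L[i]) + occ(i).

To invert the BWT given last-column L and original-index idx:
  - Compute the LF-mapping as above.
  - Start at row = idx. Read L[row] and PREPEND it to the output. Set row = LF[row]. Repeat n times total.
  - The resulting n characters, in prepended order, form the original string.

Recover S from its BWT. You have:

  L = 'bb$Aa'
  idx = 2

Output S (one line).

LF mapping: 3 4 0 1 2
Walk LF starting at row 2, prepending L[row]:
  step 1: row=2, L[2]='$', prepend. Next row=LF[2]=0
  step 2: row=0, L[0]='b', prepend. Next row=LF[0]=3
  step 3: row=3, L[3]='A', prepend. Next row=LF[3]=1
  step 4: row=1, L[1]='b', prepend. Next row=LF[1]=4
  step 5: row=4, L[4]='a', prepend. Next row=LF[4]=2
Reversed output: abAb$

Answer: abAb$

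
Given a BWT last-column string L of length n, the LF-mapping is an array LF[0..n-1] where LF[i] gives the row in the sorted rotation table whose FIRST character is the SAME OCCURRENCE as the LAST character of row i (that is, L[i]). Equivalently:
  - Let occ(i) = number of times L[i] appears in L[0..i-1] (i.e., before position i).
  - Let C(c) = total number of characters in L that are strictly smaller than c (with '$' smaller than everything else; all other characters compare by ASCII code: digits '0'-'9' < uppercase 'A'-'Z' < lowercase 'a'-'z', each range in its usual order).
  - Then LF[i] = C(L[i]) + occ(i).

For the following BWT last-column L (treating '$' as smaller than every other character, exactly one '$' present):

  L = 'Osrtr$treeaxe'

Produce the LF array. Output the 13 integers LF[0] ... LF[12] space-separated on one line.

Char counts: '$':1, 'O':1, 'a':1, 'e':3, 'r':3, 's':1, 't':2, 'x':1
C (first-col start): C('$')=0, C('O')=1, C('a')=2, C('e')=3, C('r')=6, C('s')=9, C('t')=10, C('x')=12
L[0]='O': occ=0, LF[0]=C('O')+0=1+0=1
L[1]='s': occ=0, LF[1]=C('s')+0=9+0=9
L[2]='r': occ=0, LF[2]=C('r')+0=6+0=6
L[3]='t': occ=0, LF[3]=C('t')+0=10+0=10
L[4]='r': occ=1, LF[4]=C('r')+1=6+1=7
L[5]='$': occ=0, LF[5]=C('$')+0=0+0=0
L[6]='t': occ=1, LF[6]=C('t')+1=10+1=11
L[7]='r': occ=2, LF[7]=C('r')+2=6+2=8
L[8]='e': occ=0, LF[8]=C('e')+0=3+0=3
L[9]='e': occ=1, LF[9]=C('e')+1=3+1=4
L[10]='a': occ=0, LF[10]=C('a')+0=2+0=2
L[11]='x': occ=0, LF[11]=C('x')+0=12+0=12
L[12]='e': occ=2, LF[12]=C('e')+2=3+2=5

Answer: 1 9 6 10 7 0 11 8 3 4 2 12 5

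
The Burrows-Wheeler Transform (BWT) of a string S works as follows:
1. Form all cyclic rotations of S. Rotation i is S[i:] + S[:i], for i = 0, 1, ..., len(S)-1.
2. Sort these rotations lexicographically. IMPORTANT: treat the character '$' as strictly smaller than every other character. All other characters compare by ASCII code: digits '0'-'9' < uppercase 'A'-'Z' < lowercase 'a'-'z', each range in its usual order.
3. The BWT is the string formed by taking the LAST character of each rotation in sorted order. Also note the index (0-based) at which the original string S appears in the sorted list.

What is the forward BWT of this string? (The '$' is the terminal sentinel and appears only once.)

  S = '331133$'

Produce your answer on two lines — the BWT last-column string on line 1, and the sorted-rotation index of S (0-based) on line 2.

All 7 rotations (rotation i = S[i:]+S[:i]):
  rot[0] = 331133$
  rot[1] = 31133$3
  rot[2] = 1133$33
  rot[3] = 133$331
  rot[4] = 33$3311
  rot[5] = 3$33113
  rot[6] = $331133
Sorted (with $ < everything):
  sorted[0] = $331133  (last char: '3')
  sorted[1] = 1133$33  (last char: '3')
  sorted[2] = 133$331  (last char: '1')
  sorted[3] = 3$33113  (last char: '3')
  sorted[4] = 31133$3  (last char: '3')
  sorted[5] = 33$3311  (last char: '1')
  sorted[6] = 331133$  (last char: '$')
Last column: 331331$
Original string S is at sorted index 6

Answer: 331331$
6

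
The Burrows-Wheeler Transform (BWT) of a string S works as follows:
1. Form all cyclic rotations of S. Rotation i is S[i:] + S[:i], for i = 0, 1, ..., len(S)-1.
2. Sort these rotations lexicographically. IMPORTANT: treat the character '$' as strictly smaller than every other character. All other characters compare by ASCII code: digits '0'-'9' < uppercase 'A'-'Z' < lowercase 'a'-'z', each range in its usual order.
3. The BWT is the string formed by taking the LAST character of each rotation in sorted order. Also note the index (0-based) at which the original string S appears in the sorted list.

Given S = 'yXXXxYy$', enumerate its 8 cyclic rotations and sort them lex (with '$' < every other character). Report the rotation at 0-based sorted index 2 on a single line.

Answer: XXxYy$yX

Derivation:
All 8 rotations (rotation i = S[i:]+S[:i]):
  rot[0] = yXXXxYy$
  rot[1] = XXXxYy$y
  rot[2] = XXxYy$yX
  rot[3] = XxYy$yXX
  rot[4] = xYy$yXXX
  rot[5] = Yy$yXXXx
  rot[6] = y$yXXXxY
  rot[7] = $yXXXxYy
Sorted (with $ < everything):
  sorted[0] = $yXXXxYy
  sorted[1] = XXXxYy$y
  sorted[2] = XXxYy$yX
  sorted[3] = XxYy$yXX
  sorted[4] = Yy$yXXXx
  sorted[5] = xYy$yXXX
  sorted[6] = y$yXXXxY
  sorted[7] = yXXXxYy$
sorted[2] = XXxYy$yX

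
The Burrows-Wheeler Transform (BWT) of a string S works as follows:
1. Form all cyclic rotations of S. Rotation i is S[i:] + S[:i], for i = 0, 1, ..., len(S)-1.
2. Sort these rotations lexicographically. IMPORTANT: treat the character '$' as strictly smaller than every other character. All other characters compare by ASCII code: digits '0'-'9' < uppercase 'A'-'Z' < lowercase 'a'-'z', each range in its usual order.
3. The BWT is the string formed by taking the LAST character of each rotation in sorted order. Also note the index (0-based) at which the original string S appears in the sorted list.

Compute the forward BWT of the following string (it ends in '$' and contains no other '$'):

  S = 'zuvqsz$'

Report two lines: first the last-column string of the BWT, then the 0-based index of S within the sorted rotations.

Answer: zvqzus$
6

Derivation:
All 7 rotations (rotation i = S[i:]+S[:i]):
  rot[0] = zuvqsz$
  rot[1] = uvqsz$z
  rot[2] = vqsz$zu
  rot[3] = qsz$zuv
  rot[4] = sz$zuvq
  rot[5] = z$zuvqs
  rot[6] = $zuvqsz
Sorted (with $ < everything):
  sorted[0] = $zuvqsz  (last char: 'z')
  sorted[1] = qsz$zuv  (last char: 'v')
  sorted[2] = sz$zuvq  (last char: 'q')
  sorted[3] = uvqsz$z  (last char: 'z')
  sorted[4] = vqsz$zu  (last char: 'u')
  sorted[5] = z$zuvqs  (last char: 's')
  sorted[6] = zuvqsz$  (last char: '$')
Last column: zvqzus$
Original string S is at sorted index 6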